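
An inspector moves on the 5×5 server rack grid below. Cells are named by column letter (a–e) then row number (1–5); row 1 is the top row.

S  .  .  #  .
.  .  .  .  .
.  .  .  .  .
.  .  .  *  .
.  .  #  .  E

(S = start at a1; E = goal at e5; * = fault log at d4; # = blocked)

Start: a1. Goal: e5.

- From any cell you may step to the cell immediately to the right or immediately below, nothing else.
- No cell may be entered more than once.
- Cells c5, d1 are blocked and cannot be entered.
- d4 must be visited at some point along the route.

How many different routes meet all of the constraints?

38

A right/down-only route from a1 to e5 makes exactly 4 down-moves and 4 right-moves in some order.
With no other constraints that would be C(8,4) = 70 routes.
Split at d4 and multiply the segment counts (each segment already excludes blocked cells): a1→d4: 19; d4→e5: 2; product = 38.
That gives 38 routes.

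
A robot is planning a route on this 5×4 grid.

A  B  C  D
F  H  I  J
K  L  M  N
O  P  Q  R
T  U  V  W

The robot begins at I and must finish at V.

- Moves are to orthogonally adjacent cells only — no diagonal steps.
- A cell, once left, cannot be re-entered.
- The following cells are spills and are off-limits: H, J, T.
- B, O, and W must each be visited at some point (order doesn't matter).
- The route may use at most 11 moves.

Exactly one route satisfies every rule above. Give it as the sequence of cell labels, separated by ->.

Any route must reach B, O, and W and still end at V within 11 moves, so the order of the required stops is forced.
Route from I: up to C, 2× left (reaching A), 3× down (reaching O), 3× right (reaching R), down to W, left to V — 11 moves in all.
Check: all required cells visited; 11 ≤ 11 moves.

I -> C -> B -> A -> F -> K -> O -> P -> Q -> R -> W -> V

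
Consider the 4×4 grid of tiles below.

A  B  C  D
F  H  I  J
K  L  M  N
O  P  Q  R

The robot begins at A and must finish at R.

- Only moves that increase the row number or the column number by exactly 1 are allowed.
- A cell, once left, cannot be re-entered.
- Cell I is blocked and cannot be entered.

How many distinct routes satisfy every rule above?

A right/down-only route from A to R makes exactly 3 down-moves and 3 right-moves in some order.
With no other constraints that would be C(6,3) = 20 routes.
Subtract routes through each blocked cell (inclusion–exclusion for overlaps): − through I: 9 → 11.
That gives 11 routes.

11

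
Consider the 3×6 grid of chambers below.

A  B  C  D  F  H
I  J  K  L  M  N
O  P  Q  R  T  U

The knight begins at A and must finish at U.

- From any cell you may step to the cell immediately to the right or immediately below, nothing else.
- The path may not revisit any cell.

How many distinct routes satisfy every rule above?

A right/down-only route from A to U makes exactly 2 down-moves and 5 right-moves in some order.
With no other constraints that would be C(7,2) = 21 routes.
That gives 21 routes.

21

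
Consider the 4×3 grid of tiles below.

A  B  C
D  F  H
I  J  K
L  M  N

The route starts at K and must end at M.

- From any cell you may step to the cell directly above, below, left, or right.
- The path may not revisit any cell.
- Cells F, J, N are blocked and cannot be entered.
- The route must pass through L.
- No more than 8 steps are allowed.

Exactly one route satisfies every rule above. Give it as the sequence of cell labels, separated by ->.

K -> H -> C -> B -> A -> D -> I -> L -> M

Any route must reach L and still end at M within 8 moves, so the order of the required stops is forced.
Route from K: up 2 to C, left 2 to A, down 3 to L, right 1 to M — 8 moves in all.
Check: all required cells visited; 8 ≤ 8 moves.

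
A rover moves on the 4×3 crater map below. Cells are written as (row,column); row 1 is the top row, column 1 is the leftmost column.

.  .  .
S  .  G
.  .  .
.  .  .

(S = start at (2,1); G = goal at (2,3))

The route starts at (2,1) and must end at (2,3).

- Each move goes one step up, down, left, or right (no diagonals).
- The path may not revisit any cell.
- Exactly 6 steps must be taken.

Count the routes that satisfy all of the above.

7

Need simple routes of exactly 6 moves from (2,1) to (2,3) (Manhattan distance 2, so 2 moves are spent on a detour and 2 undoing it).
Enumerating: (2,1) (1,1) (1,2) (2,2) (3,2) (3,3) (2,3) | (2,1) (3,1) (4,1) (4,2) (3,2) (2,2) (2,3) | (2,1) (3,1) (4,1) (4,2) (3,2) (3,3) (2,3) | (2,1) (3,1) (4,1) (4,2) (4,3) (3,3) (2,3) | (2,1) (3,1) (3,2) (2,2) (1,2) (1,3) (2,3) | (2,1) (3,1) (3,2) (4,2) (4,3) (3,3) (2,3) | (2,1) (2,2) (3,2) (4,2) (4,3) (3,3) (2,3).
That gives 7 routes.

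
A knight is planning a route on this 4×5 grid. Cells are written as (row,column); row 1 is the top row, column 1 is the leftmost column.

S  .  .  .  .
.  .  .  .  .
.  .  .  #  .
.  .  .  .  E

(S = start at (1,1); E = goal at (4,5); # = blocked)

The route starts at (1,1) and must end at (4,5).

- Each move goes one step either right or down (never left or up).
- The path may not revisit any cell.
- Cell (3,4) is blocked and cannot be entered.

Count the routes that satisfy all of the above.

15

A right/down-only route from (1,1) to (4,5) makes exactly 3 down-moves and 4 right-moves in some order.
With no other constraints that would be C(7,3) = 35 routes.
Subtract routes through each blocked cell (inclusion–exclusion for overlaps): − through (3,4): 20 → 15.
That gives 15 routes.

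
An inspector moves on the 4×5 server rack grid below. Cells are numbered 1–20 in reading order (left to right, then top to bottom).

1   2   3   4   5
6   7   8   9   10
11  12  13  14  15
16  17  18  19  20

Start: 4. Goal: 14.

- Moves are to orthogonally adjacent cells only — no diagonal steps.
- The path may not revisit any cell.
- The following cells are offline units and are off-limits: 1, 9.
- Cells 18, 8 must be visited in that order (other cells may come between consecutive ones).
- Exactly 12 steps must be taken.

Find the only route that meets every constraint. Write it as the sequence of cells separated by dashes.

4 - 5 - 10 - 15 - 20 - 19 - 18 - 17 - 12 - 7 - 8 - 13 - 14

The waypoints must appear in the order 18, 8, with no cell reused.
Route from 4: right 1 to 5, down 3 to 20, left 3 to 17, up 2 to 7, right 1 to 8, down 1 to 13, right 1 to 14 — 12 moves in all.
Check: order respected (18 at step 6, 8 at step 10); 12 moves as required.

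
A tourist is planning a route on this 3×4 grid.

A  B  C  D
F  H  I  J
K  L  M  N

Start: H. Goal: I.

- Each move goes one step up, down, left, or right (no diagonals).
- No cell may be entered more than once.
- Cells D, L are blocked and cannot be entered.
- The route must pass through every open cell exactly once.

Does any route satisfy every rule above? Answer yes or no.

Cell K has only one open neighbour but is neither the start nor the goal, so a Hamiltonian route would have to both enter and leave it through the same neighbour — impossible without revisiting.

no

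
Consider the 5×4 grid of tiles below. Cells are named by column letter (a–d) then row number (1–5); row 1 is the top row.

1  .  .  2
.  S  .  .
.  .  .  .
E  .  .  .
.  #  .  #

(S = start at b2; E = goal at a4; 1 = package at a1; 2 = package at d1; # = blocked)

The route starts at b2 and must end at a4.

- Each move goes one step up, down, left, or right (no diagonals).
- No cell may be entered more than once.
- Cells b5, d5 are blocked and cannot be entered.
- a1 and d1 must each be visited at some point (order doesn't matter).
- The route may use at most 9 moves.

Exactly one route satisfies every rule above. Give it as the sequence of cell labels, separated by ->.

b2 -> c2 -> d2 -> d1 -> c1 -> b1 -> a1 -> a2 -> a3 -> a4

The 9-move cap with required stops at a1, d1 leaves no slack for detours.
Route from b2: 2× right (reaching d2), up to d1, 3× left (reaching a1), 3× down (reaching a4) — 9 moves in all.
Check: all required cells visited; 9 ≤ 9 moves.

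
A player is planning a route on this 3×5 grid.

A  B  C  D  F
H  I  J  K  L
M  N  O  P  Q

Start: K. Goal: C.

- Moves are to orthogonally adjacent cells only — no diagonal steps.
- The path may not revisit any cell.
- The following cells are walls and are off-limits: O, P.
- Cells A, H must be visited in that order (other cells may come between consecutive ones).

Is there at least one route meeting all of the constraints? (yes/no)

Ignoring the required order, 2 revisit-free routes from K to C pass through all of A and H; the waypoint orders that occur are H → A (2) — never A → H.

no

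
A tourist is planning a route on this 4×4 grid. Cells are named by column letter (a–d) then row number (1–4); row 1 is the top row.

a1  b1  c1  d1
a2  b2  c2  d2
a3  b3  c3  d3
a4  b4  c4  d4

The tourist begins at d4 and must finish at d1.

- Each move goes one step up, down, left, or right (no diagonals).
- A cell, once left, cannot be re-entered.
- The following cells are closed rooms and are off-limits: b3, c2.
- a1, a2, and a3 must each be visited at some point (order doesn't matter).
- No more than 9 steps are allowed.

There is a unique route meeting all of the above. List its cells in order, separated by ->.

The 9-move cap with required stops at a1, a2, a3 leaves no slack for detours.
Route from d4: left 3 to a4, up 3 to a1, right 3 to d1 — 9 moves in all.
Check: all required cells visited; 9 ≤ 9 moves.

d4 -> c4 -> b4 -> a4 -> a3 -> a2 -> a1 -> b1 -> c1 -> d1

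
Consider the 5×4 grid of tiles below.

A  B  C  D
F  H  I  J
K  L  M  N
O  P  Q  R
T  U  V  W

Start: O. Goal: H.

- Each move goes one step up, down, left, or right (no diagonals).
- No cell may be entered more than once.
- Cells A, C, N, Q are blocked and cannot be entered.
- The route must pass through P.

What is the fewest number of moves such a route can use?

3

Any route passes through P somewhere between O and H. Summing Manhattan distances along the two legs (O → P → H) gives a lower bound of 1 + 2 = 3 moves.
A route of 3 moves achieves this: O → P → L → H.
Since 3 matches the lower bound, it is optimal.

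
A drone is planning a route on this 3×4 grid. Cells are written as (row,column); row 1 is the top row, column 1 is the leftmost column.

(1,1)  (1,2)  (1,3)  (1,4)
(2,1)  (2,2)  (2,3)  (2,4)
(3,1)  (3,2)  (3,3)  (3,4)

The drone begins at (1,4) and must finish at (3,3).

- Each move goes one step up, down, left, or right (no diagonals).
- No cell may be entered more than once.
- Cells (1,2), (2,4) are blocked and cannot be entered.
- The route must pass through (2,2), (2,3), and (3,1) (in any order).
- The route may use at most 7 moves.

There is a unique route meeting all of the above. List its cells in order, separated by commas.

Any route must reach (2,2), (2,3), and (3,1) and still end at (3,3) within 7 moves, so the order of the required stops is forced.
Route from (1,4): left to (1,3), down to (2,3), 2× left (reaching (2,1)), down to (3,1), 2× right (reaching (3,3)) — 7 moves in all.
Check: all required cells visited; 7 ≤ 7 moves.

(1,4), (1,3), (2,3), (2,2), (2,1), (3,1), (3,2), (3,3)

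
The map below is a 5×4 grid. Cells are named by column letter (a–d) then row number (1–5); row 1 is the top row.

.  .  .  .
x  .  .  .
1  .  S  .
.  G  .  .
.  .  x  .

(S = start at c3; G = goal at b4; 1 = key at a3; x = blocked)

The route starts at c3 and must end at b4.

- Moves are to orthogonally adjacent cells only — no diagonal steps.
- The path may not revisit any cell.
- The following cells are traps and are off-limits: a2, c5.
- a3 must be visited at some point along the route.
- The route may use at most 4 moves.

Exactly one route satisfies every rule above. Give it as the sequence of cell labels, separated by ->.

The budget equals the shortest possible length, so every move has to be on a shortest route through the required cells.
Route from c3: left 2 to a3, down 1 to a4, right 1 to b4 — 4 moves in all.
Check: all required cells visited; 4 ≤ 4 moves.

c3 -> b3 -> a3 -> a4 -> b4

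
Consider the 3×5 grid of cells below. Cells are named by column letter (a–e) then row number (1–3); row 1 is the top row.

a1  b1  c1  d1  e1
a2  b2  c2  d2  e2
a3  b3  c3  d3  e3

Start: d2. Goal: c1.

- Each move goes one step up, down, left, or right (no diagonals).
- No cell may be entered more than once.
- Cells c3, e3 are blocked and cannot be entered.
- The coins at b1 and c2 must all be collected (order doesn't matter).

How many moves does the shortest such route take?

4

Any route passes through b1 and c2 in some order between d2 and c1. Summing Manhattan distances along each leg and taking the cheapest ordering (d2 → c2 → b1 → c1) gives a lower bound of 1 + 2 + 1 = 4 moves.
A route of 4 moves achieves this: d2 → c2 → b2 → b1 → c1.
Since 4 matches the lower bound, it is optimal.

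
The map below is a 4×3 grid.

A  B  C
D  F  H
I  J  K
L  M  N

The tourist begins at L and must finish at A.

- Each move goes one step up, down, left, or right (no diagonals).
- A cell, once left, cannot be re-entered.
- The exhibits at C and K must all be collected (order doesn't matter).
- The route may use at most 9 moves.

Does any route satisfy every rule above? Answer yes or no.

yes

One route that works: L → I → J → K → H → C → B → A.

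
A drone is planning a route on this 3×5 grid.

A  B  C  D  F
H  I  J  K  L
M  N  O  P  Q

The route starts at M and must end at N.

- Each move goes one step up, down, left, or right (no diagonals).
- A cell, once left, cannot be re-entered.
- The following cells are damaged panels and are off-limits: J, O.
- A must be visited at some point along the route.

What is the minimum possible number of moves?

5

Any route passes through A somewhere between M and N. Summing Manhattan distances along the two legs (M → A → N) gives a lower bound of 2 + 3 = 5 moves.
A route of 5 moves achieves this: M → H → A → B → I → N.
Since 5 matches the lower bound, it is optimal.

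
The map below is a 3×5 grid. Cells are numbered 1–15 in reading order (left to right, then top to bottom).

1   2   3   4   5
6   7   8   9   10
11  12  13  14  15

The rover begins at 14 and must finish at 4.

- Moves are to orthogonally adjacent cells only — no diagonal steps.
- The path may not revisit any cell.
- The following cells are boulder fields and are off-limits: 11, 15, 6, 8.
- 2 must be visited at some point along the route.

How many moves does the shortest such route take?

Any route passes through 2 somewhere between 14 and 4. Summing Manhattan distances along the two legs (14 → 2 → 4) gives a lower bound of 4 + 2 = 6 moves.
A route of 6 moves achieves this: 14 → 13 → 12 → 7 → 2 → 3 → 4.
Since 6 matches the lower bound, it is optimal.

6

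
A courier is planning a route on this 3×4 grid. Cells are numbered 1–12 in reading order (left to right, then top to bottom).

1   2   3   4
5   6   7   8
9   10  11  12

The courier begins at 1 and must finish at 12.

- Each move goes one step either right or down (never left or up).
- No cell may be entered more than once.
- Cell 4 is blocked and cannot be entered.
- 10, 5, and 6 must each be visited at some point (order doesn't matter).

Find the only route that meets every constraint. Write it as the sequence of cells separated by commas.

Moves only go right or down, so the column and row indices never decrease.
Route from 1: down 1 to 5, right 1 to 6, down 1 to 10, right 2 to 12 — 5 moves in all.
Check: all required cells visited.

1, 5, 6, 10, 11, 12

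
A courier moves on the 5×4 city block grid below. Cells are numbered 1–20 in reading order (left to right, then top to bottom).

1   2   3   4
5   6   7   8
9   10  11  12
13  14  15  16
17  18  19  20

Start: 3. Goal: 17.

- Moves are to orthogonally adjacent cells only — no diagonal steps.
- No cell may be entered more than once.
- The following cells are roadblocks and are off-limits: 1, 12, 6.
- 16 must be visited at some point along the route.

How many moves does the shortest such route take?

8

Any route passes through 16 somewhere between 3 and 17. Summing Manhattan distances along the two legs (3 → 16 → 17) gives a lower bound of 4 + 4 = 8 moves.
A route of 8 moves achieves this: 3 → 7 → 11 → 15 → 16 → 20 → 19 → 18 → 17.
Since 8 matches the lower bound, it is optimal.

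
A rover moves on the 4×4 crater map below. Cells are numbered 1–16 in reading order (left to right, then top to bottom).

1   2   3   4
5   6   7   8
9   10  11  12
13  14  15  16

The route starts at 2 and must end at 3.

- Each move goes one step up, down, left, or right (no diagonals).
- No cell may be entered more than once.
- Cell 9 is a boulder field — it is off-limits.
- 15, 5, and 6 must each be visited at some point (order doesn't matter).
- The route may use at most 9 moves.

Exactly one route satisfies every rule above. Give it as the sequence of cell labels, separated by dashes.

The budget equals the shortest possible length, so every move has to be on a shortest route through the required cells.
Route from 2: left to 1, down to 5, right to 6, 2× down (reaching 14), right to 15, 3× up (reaching 3) — 9 moves in all.
Check: all required cells visited; 9 ≤ 9 moves.

2 - 1 - 5 - 6 - 10 - 14 - 15 - 11 - 7 - 3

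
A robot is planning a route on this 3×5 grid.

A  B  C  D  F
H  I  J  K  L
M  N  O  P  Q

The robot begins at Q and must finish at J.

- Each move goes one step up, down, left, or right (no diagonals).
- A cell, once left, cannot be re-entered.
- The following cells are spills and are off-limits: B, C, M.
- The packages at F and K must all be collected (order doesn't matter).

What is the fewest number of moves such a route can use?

5

Any route passes through F and K in some order between Q and J. Summing Manhattan distances along each leg and taking the cheapest ordering (Q → F → K → J) gives a lower bound of 2 + 2 + 1 = 5 moves.
A route of 5 moves achieves this: Q → L → F → D → K → J.
Since 5 matches the lower bound, it is optimal.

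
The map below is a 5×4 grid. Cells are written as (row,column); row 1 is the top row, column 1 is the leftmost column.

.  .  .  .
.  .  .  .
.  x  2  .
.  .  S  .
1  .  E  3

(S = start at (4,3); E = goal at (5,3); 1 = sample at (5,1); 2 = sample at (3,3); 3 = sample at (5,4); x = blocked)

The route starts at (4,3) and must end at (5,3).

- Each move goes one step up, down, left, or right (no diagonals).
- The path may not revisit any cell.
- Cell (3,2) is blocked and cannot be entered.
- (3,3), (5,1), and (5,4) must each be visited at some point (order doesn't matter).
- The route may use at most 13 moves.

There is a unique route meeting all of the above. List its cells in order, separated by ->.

The budget equals the shortest possible length, so every move has to be on a shortest route through the required cells.
Route from (4,3): left to (4,2), down to (5,2), left to (5,1), 3× up (reaching (2,1)), 2× right (reaching (2,3)), down to (3,3), right to (3,4), 2× down (reaching (5,4)), left to (5,3) — 13 moves in all.
Check: all required cells visited; 13 ≤ 13 moves.

(4,3) -> (4,2) -> (5,2) -> (5,1) -> (4,1) -> (3,1) -> (2,1) -> (2,2) -> (2,3) -> (3,3) -> (3,4) -> (4,4) -> (5,4) -> (5,3)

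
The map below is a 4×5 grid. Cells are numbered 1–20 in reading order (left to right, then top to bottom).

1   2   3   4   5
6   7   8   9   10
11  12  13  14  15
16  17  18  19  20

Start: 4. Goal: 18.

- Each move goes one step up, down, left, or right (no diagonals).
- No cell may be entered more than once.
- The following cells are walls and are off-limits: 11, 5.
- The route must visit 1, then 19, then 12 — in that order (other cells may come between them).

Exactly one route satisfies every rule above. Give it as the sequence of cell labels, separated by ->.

4 -> 3 -> 2 -> 1 -> 6 -> 7 -> 8 -> 9 -> 10 -> 15 -> 20 -> 19 -> 14 -> 13 -> 12 -> 17 -> 18

The waypoints must appear in the order 1, 19, 12, with no cell reused.
Route from 4: 3× left (reaching 1), down to 6, 4× right (reaching 10), 2× down (reaching 20), left to 19, up to 14, 2× left (reaching 12), down to 17, right to 18 — 16 moves in all.
Check: order respected (1 at step 3, 19 at step 11, 12 at step 14).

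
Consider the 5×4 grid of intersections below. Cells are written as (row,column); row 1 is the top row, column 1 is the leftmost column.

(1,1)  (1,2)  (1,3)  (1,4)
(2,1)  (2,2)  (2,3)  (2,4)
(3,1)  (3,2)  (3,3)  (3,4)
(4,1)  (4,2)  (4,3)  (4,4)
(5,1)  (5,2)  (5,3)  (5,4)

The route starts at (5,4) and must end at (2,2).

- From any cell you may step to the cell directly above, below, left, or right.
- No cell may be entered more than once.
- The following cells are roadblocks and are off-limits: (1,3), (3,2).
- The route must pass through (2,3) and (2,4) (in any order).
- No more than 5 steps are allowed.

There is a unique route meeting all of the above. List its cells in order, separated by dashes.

The 5-move cap with required stops at (2,3), (2,4) leaves no slack for detours.
Route from (5,4): 3× up (reaching (2,4)), 2× left (reaching (2,2)) — 5 moves in all.
Check: all required cells visited; 5 ≤ 5 moves.

(5,4) - (4,4) - (3,4) - (2,4) - (2,3) - (2,2)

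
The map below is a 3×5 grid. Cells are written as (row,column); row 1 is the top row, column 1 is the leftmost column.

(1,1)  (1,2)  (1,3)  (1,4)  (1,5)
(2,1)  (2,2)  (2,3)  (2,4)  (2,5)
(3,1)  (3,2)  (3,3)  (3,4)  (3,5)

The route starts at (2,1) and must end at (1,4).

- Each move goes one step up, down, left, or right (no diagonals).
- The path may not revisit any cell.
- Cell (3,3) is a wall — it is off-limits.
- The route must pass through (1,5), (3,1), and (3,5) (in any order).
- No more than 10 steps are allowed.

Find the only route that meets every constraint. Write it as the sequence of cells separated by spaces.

The budget equals the shortest possible length, so every move has to be on a shortest route through the required cells.
Route from (2,1): down 1 to (3,1), right 1 to (3,2), up 1 to (2,2), right 2 to (2,4), down 1 to (3,4), right 1 to (3,5), up 2 to (1,5), left 1 to (1,4) — 10 moves in all.
Check: all required cells visited; 10 ≤ 10 moves.

(2,1) (3,1) (3,2) (2,2) (2,3) (2,4) (3,4) (3,5) (2,5) (1,5) (1,4)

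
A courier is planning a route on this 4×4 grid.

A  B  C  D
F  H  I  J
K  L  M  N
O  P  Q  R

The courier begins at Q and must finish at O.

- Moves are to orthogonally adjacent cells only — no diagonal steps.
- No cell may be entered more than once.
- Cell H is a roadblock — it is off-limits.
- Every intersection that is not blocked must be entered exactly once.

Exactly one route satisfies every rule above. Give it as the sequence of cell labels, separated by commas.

Need to visit all 15 open cells exactly once, starting at Q and ending at O.
Route from Q: right to R, up to N, left to M, up to I, right to J, up to D, 3× left (reaching A), 2× down (reaching K), right to L, down to P, left to O — 14 moves in all.
Check: all 15 open cells covered.

Q, R, N, M, I, J, D, C, B, A, F, K, L, P, O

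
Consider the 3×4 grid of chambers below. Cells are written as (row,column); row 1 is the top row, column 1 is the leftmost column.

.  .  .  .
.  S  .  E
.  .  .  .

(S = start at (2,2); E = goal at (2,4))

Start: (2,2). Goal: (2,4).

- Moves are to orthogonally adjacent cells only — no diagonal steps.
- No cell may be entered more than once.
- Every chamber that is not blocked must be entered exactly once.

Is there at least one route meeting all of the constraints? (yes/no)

Colour the cells like a checkerboard: each orthogonal step flips colour, so a Hamiltonian route alternates colours. Here there are 6 cells of one colour and 6 of the other, with start on the same colour as the goal — the counts and endpoints can't be arranged into an alternating sequence of length 12, so no Hamiltonian route exists.

no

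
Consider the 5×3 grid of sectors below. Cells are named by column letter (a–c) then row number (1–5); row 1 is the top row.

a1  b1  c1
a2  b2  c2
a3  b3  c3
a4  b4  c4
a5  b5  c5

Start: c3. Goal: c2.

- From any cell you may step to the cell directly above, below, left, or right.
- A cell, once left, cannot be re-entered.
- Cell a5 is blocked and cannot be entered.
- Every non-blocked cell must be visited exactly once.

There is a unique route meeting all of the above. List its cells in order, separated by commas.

Need to visit all 14 open cells exactly once, starting at c3 and ending at c2.
Route from c3: down 2 to c5, left 1 to b5, up 1 to b4, left 1 to a4, up 1 to a3, right 1 to b3, up 1 to b2, left 1 to a2, up 1 to a1, right 2 to c1, down 1 to c2 — 13 moves in all.
Check: all 14 open cells covered.

c3, c4, c5, b5, b4, a4, a3, b3, b2, a2, a1, b1, c1, c2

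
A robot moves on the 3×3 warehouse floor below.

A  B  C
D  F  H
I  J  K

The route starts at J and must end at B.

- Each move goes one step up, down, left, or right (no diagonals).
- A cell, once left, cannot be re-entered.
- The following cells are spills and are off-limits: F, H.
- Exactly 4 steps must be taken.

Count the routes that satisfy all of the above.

1

Need simple routes of exactly 4 moves from J to B (Manhattan distance 2, so 1 moves are spent on a detour and 1 undoing it).
Enumerating: J I D A B.
That gives 1 route.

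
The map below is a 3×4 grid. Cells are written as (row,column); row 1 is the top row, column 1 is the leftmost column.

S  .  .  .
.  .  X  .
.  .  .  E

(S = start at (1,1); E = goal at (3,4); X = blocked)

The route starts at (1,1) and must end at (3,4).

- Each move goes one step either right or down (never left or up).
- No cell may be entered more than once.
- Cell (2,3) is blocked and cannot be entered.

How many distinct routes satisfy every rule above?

4

A right/down-only route from (1,1) to (3,4) makes exactly 2 down-moves and 3 right-moves in some order.
With no other constraints that would be C(5,2) = 10 routes.
Subtract routes through each blocked cell (inclusion–exclusion for overlaps): − through (2,3): 6 → 4.
That gives 4 routes.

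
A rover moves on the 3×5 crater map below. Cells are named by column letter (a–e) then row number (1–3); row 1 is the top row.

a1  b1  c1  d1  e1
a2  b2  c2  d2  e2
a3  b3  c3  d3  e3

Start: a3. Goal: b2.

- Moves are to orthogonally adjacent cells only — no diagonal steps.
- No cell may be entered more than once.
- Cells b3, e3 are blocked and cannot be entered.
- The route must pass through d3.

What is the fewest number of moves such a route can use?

Any route passes through d3 somewhere between a3 and b2. Summing Manhattan distances along the two legs (a3 → d3 → b2) gives a lower bound of 3 + 3 = 6 moves.
That bound ignores the blocked cells. Measuring each leg by the fewest moves that actually steer around them (a3→d3: 5; d3→b2: 3) raises the lower bound to 8.
The shortest route satisfying every rule uses 10 moves: a3 → a2 → a1 → b1 → c1 → d1 → d2 → d3 → c3 → c2 → b2.
The no-revisit rule (legs can't share cells) pushes the minimum above the 8-move bound; an exhaustive check rules out every length from 8 to 9, leaving 10 as the minimum.

10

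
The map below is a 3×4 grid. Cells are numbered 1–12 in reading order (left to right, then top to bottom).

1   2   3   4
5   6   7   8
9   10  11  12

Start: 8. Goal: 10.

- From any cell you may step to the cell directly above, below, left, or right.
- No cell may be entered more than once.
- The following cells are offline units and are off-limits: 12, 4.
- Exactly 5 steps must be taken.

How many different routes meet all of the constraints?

Need simple routes of exactly 5 moves from 8 to 10 (Manhattan distance 3, so 1 moves are spent on a detour and 1 undoing it).
Enumerating: 8 7 3 2 6 10 | 8 7 6 5 9 10.
That gives 2 routes.

2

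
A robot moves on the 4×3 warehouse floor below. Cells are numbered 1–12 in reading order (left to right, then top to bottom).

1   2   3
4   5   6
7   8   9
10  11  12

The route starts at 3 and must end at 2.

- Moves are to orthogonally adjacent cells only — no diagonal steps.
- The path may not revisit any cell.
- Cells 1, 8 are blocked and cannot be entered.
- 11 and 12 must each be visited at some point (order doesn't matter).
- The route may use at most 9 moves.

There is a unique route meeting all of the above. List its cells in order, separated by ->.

The 9-move cap with required stops at 11, 12 leaves no slack for detours.
Route from 3: down 3 to 12, left 2 to 10, up 2 to 4, right 1 to 5, up 1 to 2 — 9 moves in all.
Check: all required cells visited; 9 ≤ 9 moves.

3 -> 6 -> 9 -> 12 -> 11 -> 10 -> 7 -> 4 -> 5 -> 2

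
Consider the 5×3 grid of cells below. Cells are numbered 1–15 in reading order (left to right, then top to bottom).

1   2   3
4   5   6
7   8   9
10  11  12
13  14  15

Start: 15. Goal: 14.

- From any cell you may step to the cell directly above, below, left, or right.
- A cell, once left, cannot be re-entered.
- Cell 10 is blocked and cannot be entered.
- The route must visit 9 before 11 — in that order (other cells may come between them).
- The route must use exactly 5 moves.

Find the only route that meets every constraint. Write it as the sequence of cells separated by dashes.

The waypoints must appear in the order 9, 11, with no cell reused.
Route from 15: 2× up (reaching 9), left to 8, 2× down (reaching 14) — 5 moves in all.
Check: order respected (9 at step 2, 11 at step 4); 5 moves as required.

15 - 12 - 9 - 8 - 11 - 14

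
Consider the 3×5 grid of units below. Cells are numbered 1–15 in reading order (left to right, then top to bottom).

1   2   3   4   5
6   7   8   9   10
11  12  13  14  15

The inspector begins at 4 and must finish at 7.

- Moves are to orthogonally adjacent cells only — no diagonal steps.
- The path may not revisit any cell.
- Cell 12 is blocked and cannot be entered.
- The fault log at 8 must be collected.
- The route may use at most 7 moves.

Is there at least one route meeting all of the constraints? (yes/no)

yes

One route that works: 4 → 9 → 8 → 7.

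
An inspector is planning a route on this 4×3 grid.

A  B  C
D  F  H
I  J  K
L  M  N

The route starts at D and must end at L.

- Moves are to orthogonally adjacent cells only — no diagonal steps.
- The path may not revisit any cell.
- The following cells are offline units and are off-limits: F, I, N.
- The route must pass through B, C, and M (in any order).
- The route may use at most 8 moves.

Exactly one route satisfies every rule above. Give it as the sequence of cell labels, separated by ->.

Any route must reach B, C, and M and still end at L within 8 moves, so the order of the required stops is forced.
Route from D: up 1 to A, right 2 to C, down 2 to K, left 1 to J, down 1 to M, left 1 to L — 8 moves in all.
Check: all required cells visited; 8 ≤ 8 moves.

D -> A -> B -> C -> H -> K -> J -> M -> L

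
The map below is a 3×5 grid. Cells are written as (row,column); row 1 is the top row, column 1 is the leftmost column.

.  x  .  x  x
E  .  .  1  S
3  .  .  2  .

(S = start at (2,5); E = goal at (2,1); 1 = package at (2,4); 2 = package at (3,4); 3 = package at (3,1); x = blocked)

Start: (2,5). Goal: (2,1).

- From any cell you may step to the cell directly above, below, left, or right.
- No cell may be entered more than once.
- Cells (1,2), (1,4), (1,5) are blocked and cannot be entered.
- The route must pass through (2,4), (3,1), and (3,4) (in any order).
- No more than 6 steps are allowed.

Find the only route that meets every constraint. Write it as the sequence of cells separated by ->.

The budget equals the shortest possible length, so every move has to be on a shortest route through the required cells.
Route from (2,5): left to (2,4), down to (3,4), 3× left (reaching (3,1)), up to (2,1) — 6 moves in all.
Check: all required cells visited; 6 ≤ 6 moves.

(2,5) -> (2,4) -> (3,4) -> (3,3) -> (3,2) -> (3,1) -> (2,1)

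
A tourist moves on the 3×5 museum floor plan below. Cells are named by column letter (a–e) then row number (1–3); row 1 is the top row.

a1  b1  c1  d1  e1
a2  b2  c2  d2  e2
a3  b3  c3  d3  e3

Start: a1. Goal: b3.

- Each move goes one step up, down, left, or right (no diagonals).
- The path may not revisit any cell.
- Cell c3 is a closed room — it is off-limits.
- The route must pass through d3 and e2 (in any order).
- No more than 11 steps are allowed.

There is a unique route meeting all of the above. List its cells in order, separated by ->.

a1 -> b1 -> c1 -> d1 -> e1 -> e2 -> e3 -> d3 -> d2 -> c2 -> b2 -> b3

Any route must reach d3 and e2 and still end at b3 within 11 moves, so the order of the required stops is forced.
Route from a1: right 4 to e1, down 2 to e3, left 1 to d3, up 1 to d2, left 2 to b2, down 1 to b3 — 11 moves in all.
Check: all required cells visited; 11 ≤ 11 moves.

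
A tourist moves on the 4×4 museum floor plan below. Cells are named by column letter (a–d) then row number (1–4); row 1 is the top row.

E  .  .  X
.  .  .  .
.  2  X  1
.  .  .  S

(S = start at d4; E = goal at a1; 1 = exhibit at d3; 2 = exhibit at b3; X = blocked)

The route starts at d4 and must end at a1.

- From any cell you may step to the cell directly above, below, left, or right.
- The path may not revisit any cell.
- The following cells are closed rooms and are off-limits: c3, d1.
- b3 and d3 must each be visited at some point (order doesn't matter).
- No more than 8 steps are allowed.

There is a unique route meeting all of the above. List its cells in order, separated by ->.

The 8-move cap with required stops at b3, d3 leaves no slack for detours.
Route from d4: up 2 to d2, left 2 to b2, down 1 to b3, left 1 to a3, up 2 to a1 — 8 moves in all.
Check: all required cells visited; 8 ≤ 8 moves.

d4 -> d3 -> d2 -> c2 -> b2 -> b3 -> a3 -> a2 -> a1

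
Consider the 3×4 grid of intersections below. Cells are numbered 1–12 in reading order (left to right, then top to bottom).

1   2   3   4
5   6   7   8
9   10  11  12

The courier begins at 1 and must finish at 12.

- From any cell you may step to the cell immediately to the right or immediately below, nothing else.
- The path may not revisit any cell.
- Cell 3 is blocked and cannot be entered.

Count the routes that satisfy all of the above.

7

A right/down-only route from 1 to 12 makes exactly 2 down-moves and 3 right-moves in some order.
With no other constraints that would be C(5,2) = 10 routes.
Subtract routes through each blocked cell (inclusion–exclusion for overlaps): − through 3: 3 → 7.
That gives 7 routes.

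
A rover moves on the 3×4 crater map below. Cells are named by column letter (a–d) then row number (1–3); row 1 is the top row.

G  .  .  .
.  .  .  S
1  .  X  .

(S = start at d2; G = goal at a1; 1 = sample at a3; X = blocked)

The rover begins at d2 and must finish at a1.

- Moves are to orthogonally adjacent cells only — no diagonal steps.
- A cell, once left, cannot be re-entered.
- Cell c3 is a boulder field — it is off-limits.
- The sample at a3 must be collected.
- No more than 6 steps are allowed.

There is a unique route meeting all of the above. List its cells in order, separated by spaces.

Any route must reach a3 and still end at a1 within 6 moves, so the order of the required stops is forced.
Route from d2: 2× left (reaching b2), down to b3, left to a3, 2× up (reaching a1) — 6 moves in all.
Check: all required cells visited; 6 ≤ 6 moves.

d2 c2 b2 b3 a3 a2 a1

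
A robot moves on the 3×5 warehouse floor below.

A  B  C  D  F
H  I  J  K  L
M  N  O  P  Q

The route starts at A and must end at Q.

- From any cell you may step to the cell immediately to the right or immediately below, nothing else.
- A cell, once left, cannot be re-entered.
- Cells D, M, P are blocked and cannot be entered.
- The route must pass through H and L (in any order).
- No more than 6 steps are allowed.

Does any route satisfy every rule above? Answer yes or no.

One route that works: A → H → I → J → K → L → Q.

yes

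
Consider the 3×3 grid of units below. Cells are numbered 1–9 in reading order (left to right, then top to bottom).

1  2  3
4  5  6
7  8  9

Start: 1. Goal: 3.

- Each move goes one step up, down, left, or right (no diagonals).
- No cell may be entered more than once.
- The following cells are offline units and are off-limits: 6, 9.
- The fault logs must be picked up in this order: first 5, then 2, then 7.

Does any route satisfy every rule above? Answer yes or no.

no

Ignoring the required order, 1 revisit-free route from 1 to 3 passes through all of 5, 2, and 7; the waypoint orders that occur are 7 → 5 → 2 (1) — never 5 → 2 → 7.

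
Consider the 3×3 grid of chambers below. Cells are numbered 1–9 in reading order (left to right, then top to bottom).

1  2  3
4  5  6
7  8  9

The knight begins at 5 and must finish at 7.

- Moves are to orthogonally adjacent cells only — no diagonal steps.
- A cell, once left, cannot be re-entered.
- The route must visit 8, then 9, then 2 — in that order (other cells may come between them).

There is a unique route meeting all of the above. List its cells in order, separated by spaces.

5 8 9 6 3 2 1 4 7

The waypoints must appear in the order 8, 9, 2, with no cell reused.
Route from 5: down to 8, right to 9, 2× up (reaching 3), 2× left (reaching 1), 2× down (reaching 7) — 8 moves in all.
Check: order respected (8 at step 1, 9 at step 2, 2 at step 5).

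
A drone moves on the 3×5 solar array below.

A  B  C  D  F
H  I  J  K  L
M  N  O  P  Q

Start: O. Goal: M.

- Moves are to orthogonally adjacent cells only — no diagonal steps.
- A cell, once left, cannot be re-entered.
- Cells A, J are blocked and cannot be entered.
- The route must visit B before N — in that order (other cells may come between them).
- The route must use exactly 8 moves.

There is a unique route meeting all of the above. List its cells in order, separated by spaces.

O P K D C B I N M

The waypoints must appear in the order B, N, with no cell reused.
Route from O: right 1 to P, up 2 to D, left 2 to B, down 2 to N, left 1 to M — 8 moves in all.
Check: order respected (B at step 5, N at step 7); 8 moves as required.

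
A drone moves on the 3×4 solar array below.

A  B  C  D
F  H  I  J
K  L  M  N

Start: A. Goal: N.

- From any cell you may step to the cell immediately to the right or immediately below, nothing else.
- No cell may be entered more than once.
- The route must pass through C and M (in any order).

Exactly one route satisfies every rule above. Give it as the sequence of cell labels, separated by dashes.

Moves only go right or down, so the column and row indices never decrease.
Route from A: right 2 to C, down 2 to M, right 1 to N — 5 moves in all.
Check: all required cells visited.

A - B - C - I - M - N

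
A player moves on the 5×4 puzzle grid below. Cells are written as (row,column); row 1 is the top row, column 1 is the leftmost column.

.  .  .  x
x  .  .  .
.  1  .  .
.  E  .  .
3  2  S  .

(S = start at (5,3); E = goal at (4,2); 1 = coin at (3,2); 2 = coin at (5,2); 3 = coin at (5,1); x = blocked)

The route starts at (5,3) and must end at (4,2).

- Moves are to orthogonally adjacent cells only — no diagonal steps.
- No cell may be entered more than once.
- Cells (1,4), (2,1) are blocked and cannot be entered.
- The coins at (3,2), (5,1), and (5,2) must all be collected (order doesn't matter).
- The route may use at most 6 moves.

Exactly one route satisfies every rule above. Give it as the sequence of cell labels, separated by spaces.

The budget equals the shortest possible length, so every move has to be on a shortest route through the required cells.
Route from (5,3): 2× left (reaching (5,1)), 2× up (reaching (3,1)), right to (3,2), down to (4,2) — 6 moves in all.
Check: all required cells visited; 6 ≤ 6 moves.

(5,3) (5,2) (5,1) (4,1) (3,1) (3,2) (4,2)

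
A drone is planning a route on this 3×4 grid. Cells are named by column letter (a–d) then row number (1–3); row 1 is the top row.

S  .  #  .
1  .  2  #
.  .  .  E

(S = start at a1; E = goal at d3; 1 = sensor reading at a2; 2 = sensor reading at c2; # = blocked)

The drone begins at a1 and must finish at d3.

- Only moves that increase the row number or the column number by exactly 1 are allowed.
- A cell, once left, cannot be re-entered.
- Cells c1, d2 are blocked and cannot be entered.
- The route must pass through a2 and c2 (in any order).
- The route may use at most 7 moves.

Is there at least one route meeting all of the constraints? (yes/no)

One route that works: a1 → a2 → b2 → c2 → c3 → d3.

yes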